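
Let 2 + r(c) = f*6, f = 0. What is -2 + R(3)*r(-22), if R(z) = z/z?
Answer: -4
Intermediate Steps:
R(z) = 1
r(c) = -2 (r(c) = -2 + 0*6 = -2 + 0 = -2)
-2 + R(3)*r(-22) = -2 + 1*(-2) = -2 - 2 = -4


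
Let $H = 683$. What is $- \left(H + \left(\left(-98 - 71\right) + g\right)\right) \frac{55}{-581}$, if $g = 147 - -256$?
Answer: $\frac{7205}{83} \approx 86.807$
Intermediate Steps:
$g = 403$ ($g = 147 + 256 = 403$)
$- \left(H + \left(\left(-98 - 71\right) + g\right)\right) \frac{55}{-581} = - \left(683 + \left(\left(-98 - 71\right) + 403\right)\right) \frac{55}{-581} = - \left(683 + \left(-169 + 403\right)\right) 55 \left(- \frac{1}{581}\right) = - \frac{\left(683 + 234\right) \left(-55\right)}{581} = - \frac{917 \left(-55\right)}{581} = \left(-1\right) \left(- \frac{7205}{83}\right) = \frac{7205}{83}$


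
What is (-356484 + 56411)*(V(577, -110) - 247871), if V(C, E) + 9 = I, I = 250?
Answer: 74307076990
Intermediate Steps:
V(C, E) = 241 (V(C, E) = -9 + 250 = 241)
(-356484 + 56411)*(V(577, -110) - 247871) = (-356484 + 56411)*(241 - 247871) = -300073*(-247630) = 74307076990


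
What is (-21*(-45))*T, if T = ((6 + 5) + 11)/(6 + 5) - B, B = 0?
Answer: 1890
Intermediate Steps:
T = 2 (T = ((6 + 5) + 11)/(6 + 5) - 1*0 = (11 + 11)/11 + 0 = 22*(1/11) + 0 = 2 + 0 = 2)
(-21*(-45))*T = -21*(-45)*2 = 945*2 = 1890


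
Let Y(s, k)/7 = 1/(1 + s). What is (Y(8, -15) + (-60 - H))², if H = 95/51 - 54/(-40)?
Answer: 36500484601/9363600 ≈ 3898.1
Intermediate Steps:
Y(s, k) = 7/(1 + s)
H = 3277/1020 (H = 95*(1/51) - 54*(-1/40) = 95/51 + 27/20 = 3277/1020 ≈ 3.2127)
(Y(8, -15) + (-60 - H))² = (7/(1 + 8) + (-60 - 1*3277/1020))² = (7/9 + (-60 - 3277/1020))² = (7*(⅑) - 64477/1020)² = (7/9 - 64477/1020)² = (-191051/3060)² = 36500484601/9363600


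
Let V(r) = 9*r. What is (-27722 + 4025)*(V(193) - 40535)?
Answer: 919396206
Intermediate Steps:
(-27722 + 4025)*(V(193) - 40535) = (-27722 + 4025)*(9*193 - 40535) = -23697*(1737 - 40535) = -23697*(-38798) = 919396206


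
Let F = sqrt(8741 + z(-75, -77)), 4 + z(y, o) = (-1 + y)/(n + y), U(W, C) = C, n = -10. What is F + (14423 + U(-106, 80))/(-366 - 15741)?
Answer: -14503/16107 + sqrt(63131285)/85 ≈ 92.576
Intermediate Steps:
z(y, o) = -4 + (-1 + y)/(-10 + y)
F = sqrt(63131285)/85 (F = sqrt(8741 + 3*(13 - 1*(-75))/(-10 - 75)) = sqrt(8741 + 3*(13 + 75)/(-85)) = sqrt(8741 + 3*(-1/85)*88) = sqrt(8741 - 264/85) = sqrt(742721/85) = sqrt(63131285)/85 ≈ 93.477)
F + (14423 + U(-106, 80))/(-366 - 15741) = sqrt(63131285)/85 + (14423 + 80)/(-366 - 15741) = sqrt(63131285)/85 + 14503/(-16107) = sqrt(63131285)/85 + 14503*(-1/16107) = sqrt(63131285)/85 - 14503/16107 = -14503/16107 + sqrt(63131285)/85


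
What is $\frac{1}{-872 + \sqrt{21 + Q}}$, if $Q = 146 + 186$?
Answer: $- \frac{872}{760031} - \frac{\sqrt{353}}{760031} \approx -0.001172$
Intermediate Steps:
$Q = 332$
$\frac{1}{-872 + \sqrt{21 + Q}} = \frac{1}{-872 + \sqrt{21 + 332}} = \frac{1}{-872 + \sqrt{353}}$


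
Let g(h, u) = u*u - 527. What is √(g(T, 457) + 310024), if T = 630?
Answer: 3*√57594 ≈ 719.96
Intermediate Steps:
g(h, u) = -527 + u² (g(h, u) = u² - 527 = -527 + u²)
√(g(T, 457) + 310024) = √((-527 + 457²) + 310024) = √((-527 + 208849) + 310024) = √(208322 + 310024) = √518346 = 3*√57594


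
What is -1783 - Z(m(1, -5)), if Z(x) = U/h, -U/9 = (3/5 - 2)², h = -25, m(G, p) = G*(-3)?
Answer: -1114816/625 ≈ -1783.7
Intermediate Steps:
m(G, p) = -3*G
U = -441/25 (U = -9*(3/5 - 2)² = -9*(3*(⅕) - 2)² = -9*(⅗ - 2)² = -9*(-7/5)² = -9*49/25 = -441/25 ≈ -17.640)
Z(x) = 441/625 (Z(x) = -441/25/(-25) = -441/25*(-1/25) = 441/625)
-1783 - Z(m(1, -5)) = -1783 - 1*441/625 = -1783 - 441/625 = -1114816/625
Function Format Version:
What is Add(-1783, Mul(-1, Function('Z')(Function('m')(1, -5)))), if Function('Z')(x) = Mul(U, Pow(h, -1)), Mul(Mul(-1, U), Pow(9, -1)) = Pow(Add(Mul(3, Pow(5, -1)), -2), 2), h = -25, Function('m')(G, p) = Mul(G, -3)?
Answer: Rational(-1114816, 625) ≈ -1783.7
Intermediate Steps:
Function('m')(G, p) = Mul(-3, G)
U = Rational(-441, 25) (U = Mul(-9, Pow(Add(Mul(3, Pow(5, -1)), -2), 2)) = Mul(-9, Pow(Add(Mul(3, Rational(1, 5)), -2), 2)) = Mul(-9, Pow(Add(Rational(3, 5), -2), 2)) = Mul(-9, Pow(Rational(-7, 5), 2)) = Mul(-9, Rational(49, 25)) = Rational(-441, 25) ≈ -17.640)
Function('Z')(x) = Rational(441, 625) (Function('Z')(x) = Mul(Rational(-441, 25), Pow(-25, -1)) = Mul(Rational(-441, 25), Rational(-1, 25)) = Rational(441, 625))
Add(-1783, Mul(-1, Function('Z')(Function('m')(1, -5)))) = Add(-1783, Mul(-1, Rational(441, 625))) = Add(-1783, Rational(-441, 625)) = Rational(-1114816, 625)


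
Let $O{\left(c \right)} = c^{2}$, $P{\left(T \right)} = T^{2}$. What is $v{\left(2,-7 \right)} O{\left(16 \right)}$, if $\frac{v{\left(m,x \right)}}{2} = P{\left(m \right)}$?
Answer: $2048$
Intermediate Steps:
$v{\left(m,x \right)} = 2 m^{2}$
$v{\left(2,-7 \right)} O{\left(16 \right)} = 2 \cdot 2^{2} \cdot 16^{2} = 2 \cdot 4 \cdot 256 = 8 \cdot 256 = 2048$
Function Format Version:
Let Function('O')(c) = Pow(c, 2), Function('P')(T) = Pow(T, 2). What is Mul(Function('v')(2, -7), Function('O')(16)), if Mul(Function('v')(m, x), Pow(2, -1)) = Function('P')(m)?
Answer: 2048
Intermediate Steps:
Function('v')(m, x) = Mul(2, Pow(m, 2))
Mul(Function('v')(2, -7), Function('O')(16)) = Mul(Mul(2, Pow(2, 2)), Pow(16, 2)) = Mul(Mul(2, 4), 256) = Mul(8, 256) = 2048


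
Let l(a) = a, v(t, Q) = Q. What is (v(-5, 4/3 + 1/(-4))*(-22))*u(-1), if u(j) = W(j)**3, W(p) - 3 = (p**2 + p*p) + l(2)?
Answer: -49049/6 ≈ -8174.8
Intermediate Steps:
W(p) = 5 + 2*p**2 (W(p) = 3 + ((p**2 + p*p) + 2) = 3 + ((p**2 + p**2) + 2) = 3 + (2*p**2 + 2) = 3 + (2 + 2*p**2) = 5 + 2*p**2)
u(j) = (5 + 2*j**2)**3
(v(-5, 4/3 + 1/(-4))*(-22))*u(-1) = ((4/3 + 1/(-4))*(-22))*(5 + 2*(-1)**2)**3 = ((4*(1/3) + 1*(-1/4))*(-22))*(5 + 2*1)**3 = ((4/3 - 1/4)*(-22))*(5 + 2)**3 = ((13/12)*(-22))*7**3 = -143/6*343 = -49049/6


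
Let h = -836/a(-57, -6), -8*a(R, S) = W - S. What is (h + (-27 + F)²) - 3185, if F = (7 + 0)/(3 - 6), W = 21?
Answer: -56075/27 ≈ -2076.9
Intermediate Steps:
F = -7/3 (F = 7/(-3) = 7*(-⅓) = -7/3 ≈ -2.3333)
a(R, S) = -21/8 + S/8 (a(R, S) = -(21 - S)/8 = -21/8 + S/8)
h = 6688/27 (h = -836/(-21/8 + (⅛)*(-6)) = -836/(-21/8 - ¾) = -836/(-27/8) = -836*(-8/27) = 6688/27 ≈ 247.70)
(h + (-27 + F)²) - 3185 = (6688/27 + (-27 - 7/3)²) - 3185 = (6688/27 + (-88/3)²) - 3185 = (6688/27 + 7744/9) - 3185 = 29920/27 - 3185 = -56075/27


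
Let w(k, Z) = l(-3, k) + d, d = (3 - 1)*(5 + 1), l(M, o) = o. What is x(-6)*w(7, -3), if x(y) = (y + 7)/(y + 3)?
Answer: -19/3 ≈ -6.3333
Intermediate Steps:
d = 12 (d = 2*6 = 12)
x(y) = (7 + y)/(3 + y)
w(k, Z) = 12 + k (w(k, Z) = k + 12 = 12 + k)
x(-6)*w(7, -3) = ((7 - 6)/(3 - 6))*(12 + 7) = (1/(-3))*19 = -⅓*1*19 = -⅓*19 = -19/3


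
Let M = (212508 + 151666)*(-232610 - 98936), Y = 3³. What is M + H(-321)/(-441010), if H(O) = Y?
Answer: -53247738359094067/441010 ≈ -1.2074e+11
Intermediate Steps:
Y = 27
H(O) = 27
M = -120740433004 (M = 364174*(-331546) = -120740433004)
M + H(-321)/(-441010) = -120740433004 + 27/(-441010) = -120740433004 + 27*(-1/441010) = -120740433004 - 27/441010 = -53247738359094067/441010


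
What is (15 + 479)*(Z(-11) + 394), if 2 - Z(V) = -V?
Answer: 190190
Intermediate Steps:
Z(V) = 2 + V (Z(V) = 2 - (-1)*V = 2 + V)
(15 + 479)*(Z(-11) + 394) = (15 + 479)*((2 - 11) + 394) = 494*(-9 + 394) = 494*385 = 190190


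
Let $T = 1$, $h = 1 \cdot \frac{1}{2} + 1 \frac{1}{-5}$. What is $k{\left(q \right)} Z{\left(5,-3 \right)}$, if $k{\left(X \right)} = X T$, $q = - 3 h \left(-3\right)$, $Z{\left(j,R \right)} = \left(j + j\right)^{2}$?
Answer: $270$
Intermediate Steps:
$h = \frac{3}{10}$ ($h = 1 \cdot \frac{1}{2} + 1 \left(- \frac{1}{5}\right) = \frac{1}{2} - \frac{1}{5} = \frac{3}{10} \approx 0.3$)
$Z{\left(j,R \right)} = 4 j^{2}$ ($Z{\left(j,R \right)} = \left(2 j\right)^{2} = 4 j^{2}$)
$q = \frac{27}{10}$ ($q = \left(-3\right) \frac{3}{10} \left(-3\right) = \left(- \frac{9}{10}\right) \left(-3\right) = \frac{27}{10} \approx 2.7$)
$k{\left(X \right)} = X$ ($k{\left(X \right)} = X 1 = X$)
$k{\left(q \right)} Z{\left(5,-3 \right)} = \frac{27 \cdot 4 \cdot 5^{2}}{10} = \frac{27 \cdot 4 \cdot 25}{10} = \frac{27}{10} \cdot 100 = 270$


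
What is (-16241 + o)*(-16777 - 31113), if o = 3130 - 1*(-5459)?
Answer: 366454280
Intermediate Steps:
o = 8589 (o = 3130 + 5459 = 8589)
(-16241 + o)*(-16777 - 31113) = (-16241 + 8589)*(-16777 - 31113) = -7652*(-47890) = 366454280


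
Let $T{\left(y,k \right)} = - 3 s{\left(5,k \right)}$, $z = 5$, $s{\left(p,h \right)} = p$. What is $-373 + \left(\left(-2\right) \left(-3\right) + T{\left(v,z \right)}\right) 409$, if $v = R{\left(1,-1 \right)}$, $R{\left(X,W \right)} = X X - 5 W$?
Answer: $-4054$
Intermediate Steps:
$R{\left(X,W \right)} = X^{2} - 5 W$
$v = 6$ ($v = 1^{2} - -5 = 1 + 5 = 6$)
$T{\left(y,k \right)} = -15$ ($T{\left(y,k \right)} = \left(-3\right) 5 = -15$)
$-373 + \left(\left(-2\right) \left(-3\right) + T{\left(v,z \right)}\right) 409 = -373 + \left(\left(-2\right) \left(-3\right) - 15\right) 409 = -373 + \left(6 - 15\right) 409 = -373 - 3681 = -4054$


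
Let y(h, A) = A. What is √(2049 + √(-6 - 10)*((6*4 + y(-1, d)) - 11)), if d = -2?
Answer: √(2049 + 44*I) ≈ 45.268 + 0.486*I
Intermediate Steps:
√(2049 + √(-6 - 10)*((6*4 + y(-1, d)) - 11)) = √(2049 + √(-6 - 10)*((6*4 - 2) - 11)) = √(2049 + √(-16)*((24 - 2) - 11)) = √(2049 + (4*I)*(22 - 11)) = √(2049 + (4*I)*11) = √(2049 + 44*I)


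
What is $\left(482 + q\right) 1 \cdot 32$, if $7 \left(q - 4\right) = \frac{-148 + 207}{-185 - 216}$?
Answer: $\frac{43652576}{2807} \approx 15551.0$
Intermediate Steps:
$q = \frac{11169}{2807}$ ($q = 4 + \frac{\left(-148 + 207\right) \frac{1}{-185 - 216}}{7} = 4 + \frac{59 \frac{1}{-401}}{7} = 4 + \frac{59 \left(- \frac{1}{401}\right)}{7} = 4 + \frac{1}{7} \left(- \frac{59}{401}\right) = 4 - \frac{59}{2807} = \frac{11169}{2807} \approx 3.979$)
$\left(482 + q\right) 1 \cdot 32 = \left(482 + \frac{11169}{2807}\right) 1 \cdot 32 = \frac{1364143}{2807} \cdot 32 = \frac{43652576}{2807}$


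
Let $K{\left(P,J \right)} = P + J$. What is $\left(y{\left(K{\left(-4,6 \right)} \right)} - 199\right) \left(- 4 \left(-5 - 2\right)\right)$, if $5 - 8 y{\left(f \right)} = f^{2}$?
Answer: $- \frac{11137}{2} \approx -5568.5$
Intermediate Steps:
$K{\left(P,J \right)} = J + P$
$y{\left(f \right)} = \frac{5}{8} - \frac{f^{2}}{8}$
$\left(y{\left(K{\left(-4,6 \right)} \right)} - 199\right) \left(- 4 \left(-5 - 2\right)\right) = \left(\left(\frac{5}{8} - \frac{\left(6 - 4\right)^{2}}{8}\right) - 199\right) \left(- 4 \left(-5 - 2\right)\right) = \left(\left(\frac{5}{8} - \frac{2^{2}}{8}\right) - 199\right) \left(\left(-4\right) \left(-7\right)\right) = \left(\left(\frac{5}{8} - \frac{1}{2}\right) - 199\right) 28 = \left(\frac{1}{8} - 199\right) 28 = \left(- \frac{1591}{8}\right) 28 = - \frac{11137}{2}$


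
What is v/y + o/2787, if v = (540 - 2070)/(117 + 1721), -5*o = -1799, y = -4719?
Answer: 2604164438/20144254845 ≈ 0.12928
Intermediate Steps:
o = 1799/5 (o = -⅕*(-1799) = 1799/5 ≈ 359.80)
v = -765/919 (v = -1530/1838 = -1530*1/1838 = -765/919 ≈ -0.83243)
v/y + o/2787 = -765/919/(-4719) + (1799/5)/2787 = -765/919*(-1/4719) + (1799/5)*(1/2787) = 255/1445587 + 1799/13935 = 2604164438/20144254845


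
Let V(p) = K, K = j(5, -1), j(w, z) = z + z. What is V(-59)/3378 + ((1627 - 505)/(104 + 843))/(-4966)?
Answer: -3298930/3971516289 ≈ -0.00083065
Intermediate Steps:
j(w, z) = 2*z
K = -2 (K = 2*(-1) = -2)
V(p) = -2
V(-59)/3378 + ((1627 - 505)/(104 + 843))/(-4966) = -2/3378 + ((1627 - 505)/(104 + 843))/(-4966) = -2*1/3378 + (1122/947)*(-1/4966) = -1/1689 + (1122*(1/947))*(-1/4966) = -1/1689 + (1122/947)*(-1/4966) = -1/1689 - 561/2351401 = -3298930/3971516289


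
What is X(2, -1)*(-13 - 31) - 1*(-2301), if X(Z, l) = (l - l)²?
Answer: 2301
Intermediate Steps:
X(Z, l) = 0 (X(Z, l) = 0² = 0)
X(2, -1)*(-13 - 31) - 1*(-2301) = 0*(-13 - 31) - 1*(-2301) = 0*(-44) + 2301 = 0 + 2301 = 2301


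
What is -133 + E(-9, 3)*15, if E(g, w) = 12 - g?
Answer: 182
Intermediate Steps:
-133 + E(-9, 3)*15 = -133 + (12 - 1*(-9))*15 = -133 + (12 + 9)*15 = -133 + 21*15 = -133 + 315 = 182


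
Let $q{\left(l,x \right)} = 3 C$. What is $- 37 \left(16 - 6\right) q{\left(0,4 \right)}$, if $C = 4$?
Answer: $-4440$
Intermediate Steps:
$q{\left(l,x \right)} = 12$ ($q{\left(l,x \right)} = 3 \cdot 4 = 12$)
$- 37 \left(16 - 6\right) q{\left(0,4 \right)} = - 37 \left(16 - 6\right) 12 = \left(-37\right) 10 \cdot 12 = \left(-370\right) 12 = -4440$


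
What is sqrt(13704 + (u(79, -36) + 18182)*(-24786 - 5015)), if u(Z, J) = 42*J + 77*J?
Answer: I*sqrt(414160594) ≈ 20351.0*I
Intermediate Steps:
u(Z, J) = 119*J
sqrt(13704 + (u(79, -36) + 18182)*(-24786 - 5015)) = sqrt(13704 + (119*(-36) + 18182)*(-24786 - 5015)) = sqrt(13704 + (-4284 + 18182)*(-29801)) = sqrt(13704 + 13898*(-29801)) = sqrt(13704 - 414174298) = sqrt(-414160594) = I*sqrt(414160594)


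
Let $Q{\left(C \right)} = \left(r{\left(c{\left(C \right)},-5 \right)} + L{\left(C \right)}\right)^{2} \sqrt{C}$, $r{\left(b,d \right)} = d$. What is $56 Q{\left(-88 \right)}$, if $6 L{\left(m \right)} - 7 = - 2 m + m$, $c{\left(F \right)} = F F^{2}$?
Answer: $\frac{118300 i \sqrt{22}}{9} \approx 61653.0 i$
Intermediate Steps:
$c{\left(F \right)} = F^{3}$
$L{\left(m \right)} = \frac{7}{6} - \frac{m}{6}$ ($L{\left(m \right)} = \frac{7}{6} + \frac{- 2 m + m}{6} = \frac{7}{6} + \frac{\left(-1\right) m}{6} = \frac{7}{6} - \frac{m}{6}$)
$Q{\left(C \right)} = \sqrt{C} \left(- \frac{23}{6} - \frac{C}{6}\right)^{2}$ ($Q{\left(C \right)} = \left(-5 - \left(- \frac{7}{6} + \frac{C}{6}\right)\right)^{2} \sqrt{C} = \left(- \frac{23}{6} - \frac{C}{6}\right)^{2} \sqrt{C} = \sqrt{C} \left(- \frac{23}{6} - \frac{C}{6}\right)^{2}$)
$56 Q{\left(-88 \right)} = 56 \frac{\sqrt{-88} \left(23 - 88\right)^{2}}{36} = 56 \frac{2 i \sqrt{22} \left(-65\right)^{2}}{36} = 56 \cdot \frac{1}{36} \cdot 2 i \sqrt{22} \cdot 4225 = 56 \frac{4225 i \sqrt{22}}{18} = \frac{118300 i \sqrt{22}}{9}$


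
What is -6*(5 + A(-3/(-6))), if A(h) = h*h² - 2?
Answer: -75/4 ≈ -18.750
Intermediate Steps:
A(h) = -2 + h³ (A(h) = h³ - 2 = -2 + h³)
-6*(5 + A(-3/(-6))) = -6*(5 + (-2 + (-3/(-6))³)) = -6*(5 + (-2 + (-3*(-⅙))³)) = -6*(5 + (-2 + (½)³)) = -6*(5 + (-2 + ⅛)) = -6*(5 - 15/8) = -6*25/8 = -75/4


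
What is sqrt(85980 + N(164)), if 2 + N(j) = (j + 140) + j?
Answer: sqrt(86446) ≈ 294.02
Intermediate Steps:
N(j) = 138 + 2*j (N(j) = -2 + ((j + 140) + j) = -2 + ((140 + j) + j) = -2 + (140 + 2*j) = 138 + 2*j)
sqrt(85980 + N(164)) = sqrt(85980 + (138 + 2*164)) = sqrt(85980 + (138 + 328)) = sqrt(85980 + 466) = sqrt(86446)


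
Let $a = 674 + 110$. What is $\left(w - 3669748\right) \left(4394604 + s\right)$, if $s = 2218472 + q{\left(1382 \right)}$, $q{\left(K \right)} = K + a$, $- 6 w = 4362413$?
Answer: $- \frac{87258022146521}{3} \approx -2.9086 \cdot 10^{13}$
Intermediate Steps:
$w = - \frac{4362413}{6}$ ($w = \left(- \frac{1}{6}\right) 4362413 = - \frac{4362413}{6} \approx -7.2707 \cdot 10^{5}$)
$a = 784$
$q{\left(K \right)} = 784 + K$ ($q{\left(K \right)} = K + 784 = 784 + K$)
$s = 2220638$ ($s = 2218472 + \left(784 + 1382\right) = 2218472 + 2166 = 2220638$)
$\left(w - 3669748\right) \left(4394604 + s\right) = \left(- \frac{4362413}{6} - 3669748\right) \left(4394604 + 2220638\right) = \left(- \frac{26380901}{6}\right) 6615242 = - \frac{87258022146521}{3}$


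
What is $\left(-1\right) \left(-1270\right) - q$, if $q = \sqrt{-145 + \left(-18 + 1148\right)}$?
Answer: $1270 - \sqrt{985} \approx 1238.6$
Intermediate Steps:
$q = \sqrt{985}$ ($q = \sqrt{-145 + 1130} = \sqrt{985} \approx 31.385$)
$\left(-1\right) \left(-1270\right) - q = \left(-1\right) \left(-1270\right) - \sqrt{985} = 1270 - \sqrt{985}$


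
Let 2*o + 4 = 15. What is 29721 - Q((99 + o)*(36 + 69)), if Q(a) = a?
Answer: 37497/2 ≈ 18749.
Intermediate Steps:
o = 11/2 (o = -2 + (½)*15 = -2 + 15/2 = 11/2 ≈ 5.5000)
29721 - Q((99 + o)*(36 + 69)) = 29721 - (99 + 11/2)*(36 + 69) = 29721 - 209*105/2 = 29721 - 1*21945/2 = 29721 - 21945/2 = 37497/2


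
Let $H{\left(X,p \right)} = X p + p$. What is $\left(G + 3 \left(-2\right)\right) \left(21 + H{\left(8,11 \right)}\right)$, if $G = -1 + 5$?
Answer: $-240$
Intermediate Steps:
$H{\left(X,p \right)} = p + X p$
$G = 4$
$\left(G + 3 \left(-2\right)\right) \left(21 + H{\left(8,11 \right)}\right) = \left(4 + 3 \left(-2\right)\right) \left(21 + 11 \left(1 + 8\right)\right) = \left(4 - 6\right) \left(21 + 11 \cdot 9\right) = - 2 \left(21 + 99\right) = \left(-2\right) 120 = -240$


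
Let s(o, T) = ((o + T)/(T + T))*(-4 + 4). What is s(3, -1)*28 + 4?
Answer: 4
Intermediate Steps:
s(o, T) = 0 (s(o, T) = ((T + o)/((2*T)))*0 = ((T + o)*(1/(2*T)))*0 = ((T + o)/(2*T))*0 = 0)
s(3, -1)*28 + 4 = 0*28 + 4 = 0 + 4 = 4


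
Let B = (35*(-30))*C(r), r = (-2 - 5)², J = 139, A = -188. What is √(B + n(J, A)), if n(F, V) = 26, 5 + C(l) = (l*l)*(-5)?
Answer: √12610526 ≈ 3551.1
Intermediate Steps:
r = 49 (r = (-7)² = 49)
C(l) = -5 - 5*l² (C(l) = -5 + (l*l)*(-5) = -5 + l²*(-5) = -5 - 5*l²)
B = 12610500 (B = (35*(-30))*(-5 - 5*49²) = -1050*(-5 - 5*2401) = -1050*(-5 - 12005) = -1050*(-12010) = 12610500)
√(B + n(J, A)) = √(12610500 + 26) = √12610526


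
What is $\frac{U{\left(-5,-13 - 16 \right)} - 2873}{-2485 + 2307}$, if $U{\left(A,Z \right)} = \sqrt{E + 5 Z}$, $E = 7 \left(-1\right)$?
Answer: $\frac{2873}{178} - \frac{i \sqrt{38}}{89} \approx 16.14 - 0.069263 i$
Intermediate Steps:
$E = -7$
$U{\left(A,Z \right)} = \sqrt{-7 + 5 Z}$
$\frac{U{\left(-5,-13 - 16 \right)} - 2873}{-2485 + 2307} = \frac{\sqrt{-7 + 5 \left(-13 - 16\right)} - 2873}{-2485 + 2307} = \frac{\sqrt{-7 + 5 \left(-13 - 16\right)} - 2873}{-178} = \left(\sqrt{-7 + 5 \left(-29\right)} - 2873\right) \left(- \frac{1}{178}\right) = \left(\sqrt{-7 - 145} - 2873\right) \left(- \frac{1}{178}\right) = \left(\sqrt{-152} - 2873\right) \left(- \frac{1}{178}\right) = \left(2 i \sqrt{38} - 2873\right) \left(- \frac{1}{178}\right) = \left(-2873 + 2 i \sqrt{38}\right) \left(- \frac{1}{178}\right) = \frac{2873}{178} - \frac{i \sqrt{38}}{89}$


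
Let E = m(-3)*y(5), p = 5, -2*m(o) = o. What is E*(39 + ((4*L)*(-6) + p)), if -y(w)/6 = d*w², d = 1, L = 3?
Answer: 6300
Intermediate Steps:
m(o) = -o/2
y(w) = -6*w²
E = -225 (E = (-½*(-3))*(-6*5²) = 3*(-6*25)/2 = (3/2)*(-150) = -225)
E*(39 + ((4*L)*(-6) + p)) = -225*(39 + ((4*3)*(-6) + 5)) = -225*(39 + (12*(-6) + 5)) = -225*(39 + (-72 + 5)) = -225*(39 - 67) = -225*(-28) = 6300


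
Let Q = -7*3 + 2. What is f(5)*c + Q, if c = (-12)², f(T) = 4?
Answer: 557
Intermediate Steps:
c = 144
Q = -19 (Q = -21 + 2 = -19)
f(5)*c + Q = 4*144 - 19 = 576 - 19 = 557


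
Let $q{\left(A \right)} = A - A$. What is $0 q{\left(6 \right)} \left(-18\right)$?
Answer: $0$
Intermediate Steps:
$q{\left(A \right)} = 0$
$0 q{\left(6 \right)} \left(-18\right) = 0 \cdot 0 \left(-18\right) = 0 \left(-18\right) = 0$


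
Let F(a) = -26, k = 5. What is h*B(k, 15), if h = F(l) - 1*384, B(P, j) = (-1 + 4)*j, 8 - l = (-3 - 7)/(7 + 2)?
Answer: -18450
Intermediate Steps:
l = 82/9 (l = 8 - (-3 - 7)/(7 + 2) = 8 - (-10)/9 = 8 - 1*(-10/9) = 8 + 10/9 = 82/9 ≈ 9.1111)
B(P, j) = 3*j
h = -410 (h = -26 - 1*384 = -26 - 384 = -410)
h*B(k, 15) = -1230*15 = -410*45 = -18450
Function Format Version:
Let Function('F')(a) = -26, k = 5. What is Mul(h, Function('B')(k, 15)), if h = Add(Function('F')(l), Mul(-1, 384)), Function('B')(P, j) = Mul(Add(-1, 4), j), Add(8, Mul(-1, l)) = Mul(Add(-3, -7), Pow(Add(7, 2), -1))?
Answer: -18450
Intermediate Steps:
l = Rational(82, 9) (l = Add(8, Mul(-1, Mul(Add(-3, -7), Pow(Add(7, 2), -1)))) = Add(8, Mul(-1, Mul(-10, Pow(9, -1)))) = Add(8, Mul(-1, Mul(-10, Rational(1, 9)))) = Add(8, Mul(-1, Rational(-10, 9))) = Add(8, Rational(10, 9)) = Rational(82, 9) ≈ 9.1111)
Function('B')(P, j) = Mul(3, j)
h = -410 (h = Add(-26, Mul(-1, 384)) = Add(-26, -384) = -410)
Mul(h, Function('B')(k, 15)) = Mul(-410, Mul(3, 15)) = Mul(-410, 45) = -18450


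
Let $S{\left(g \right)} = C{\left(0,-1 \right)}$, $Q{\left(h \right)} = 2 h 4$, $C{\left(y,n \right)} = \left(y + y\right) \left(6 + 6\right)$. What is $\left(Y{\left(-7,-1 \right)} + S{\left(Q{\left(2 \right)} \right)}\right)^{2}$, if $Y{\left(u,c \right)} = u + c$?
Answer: $64$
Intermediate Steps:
$Y{\left(u,c \right)} = c + u$
$C{\left(y,n \right)} = 24 y$ ($C{\left(y,n \right)} = 2 y 12 = 24 y$)
$Q{\left(h \right)} = 8 h$
$S{\left(g \right)} = 0$ ($S{\left(g \right)} = 24 \cdot 0 = 0$)
$\left(Y{\left(-7,-1 \right)} + S{\left(Q{\left(2 \right)} \right)}\right)^{2} = \left(\left(-1 - 7\right) + 0\right)^{2} = \left(-8 + 0\right)^{2} = \left(-8\right)^{2} = 64$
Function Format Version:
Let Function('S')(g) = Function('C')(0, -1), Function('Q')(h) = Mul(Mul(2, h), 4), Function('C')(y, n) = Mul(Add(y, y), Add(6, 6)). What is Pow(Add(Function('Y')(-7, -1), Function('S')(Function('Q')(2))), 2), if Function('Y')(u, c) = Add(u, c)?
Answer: 64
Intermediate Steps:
Function('Y')(u, c) = Add(c, u)
Function('C')(y, n) = Mul(24, y) (Function('C')(y, n) = Mul(Mul(2, y), 12) = Mul(24, y))
Function('Q')(h) = Mul(8, h)
Function('S')(g) = 0 (Function('S')(g) = Mul(24, 0) = 0)
Pow(Add(Function('Y')(-7, -1), Function('S')(Function('Q')(2))), 2) = Pow(Add(Add(-1, -7), 0), 2) = Pow(Add(-8, 0), 2) = Pow(-8, 2) = 64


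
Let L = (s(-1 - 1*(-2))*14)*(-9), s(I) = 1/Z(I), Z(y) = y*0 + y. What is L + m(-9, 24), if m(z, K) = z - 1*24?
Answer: -159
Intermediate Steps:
Z(y) = y (Z(y) = 0 + y = y)
m(z, K) = -24 + z (m(z, K) = z - 24 = -24 + z)
s(I) = 1/I
L = -126 (L = (14/(-1 - 1*(-2)))*(-9) = (14/(-1 + 2))*(-9) = (14/1)*(-9) = (1*14)*(-9) = 14*(-9) = -126)
L + m(-9, 24) = -126 + (-24 - 9) = -126 - 33 = -159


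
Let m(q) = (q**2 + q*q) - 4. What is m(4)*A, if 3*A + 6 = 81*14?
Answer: 10528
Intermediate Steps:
A = 376 (A = -2 + (81*14)/3 = -2 + (1/3)*1134 = -2 + 378 = 376)
m(q) = -4 + 2*q**2 (m(q) = (q**2 + q**2) - 4 = 2*q**2 - 4 = -4 + 2*q**2)
m(4)*A = (-4 + 2*4**2)*376 = (-4 + 2*16)*376 = (-4 + 32)*376 = 28*376 = 10528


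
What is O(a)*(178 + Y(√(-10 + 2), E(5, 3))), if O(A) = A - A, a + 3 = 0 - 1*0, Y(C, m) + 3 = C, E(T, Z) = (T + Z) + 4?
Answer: 0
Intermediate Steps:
E(T, Z) = 4 + T + Z
Y(C, m) = -3 + C
a = -3 (a = -3 + (0 - 1*0) = -3 + (0 + 0) = -3 + 0 = -3)
O(A) = 0
O(a)*(178 + Y(√(-10 + 2), E(5, 3))) = 0*(178 + (-3 + √(-10 + 2))) = 0*(178 + (-3 + √(-8))) = 0*(178 + (-3 + 2*I*√2)) = 0*(175 + 2*I*√2) = 0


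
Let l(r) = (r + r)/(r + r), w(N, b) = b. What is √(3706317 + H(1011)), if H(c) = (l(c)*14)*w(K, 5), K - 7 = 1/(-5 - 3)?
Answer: 19*√10267 ≈ 1925.2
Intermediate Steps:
K = 55/8 (K = 7 + 1/(-5 - 3) = 7 + 1/(-8) = 7 - ⅛ = 55/8 ≈ 6.8750)
l(r) = 1 (l(r) = (2*r)/((2*r)) = (2*r)*(1/(2*r)) = 1)
H(c) = 70 (H(c) = (1*14)*5 = 14*5 = 70)
√(3706317 + H(1011)) = √(3706317 + 70) = √3706387 = 19*√10267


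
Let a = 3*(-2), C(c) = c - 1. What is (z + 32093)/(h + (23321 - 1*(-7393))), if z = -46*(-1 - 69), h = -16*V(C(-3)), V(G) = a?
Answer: 149/130 ≈ 1.1462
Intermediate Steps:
C(c) = -1 + c
a = -6
V(G) = -6
h = 96 (h = -16*(-6) = 96)
z = 3220 (z = -46*(-70) = 3220)
(z + 32093)/(h + (23321 - 1*(-7393))) = (3220 + 32093)/(96 + (23321 - 1*(-7393))) = 35313/(96 + (23321 + 7393)) = 35313/(96 + 30714) = 35313/30810 = 35313*(1/30810) = 149/130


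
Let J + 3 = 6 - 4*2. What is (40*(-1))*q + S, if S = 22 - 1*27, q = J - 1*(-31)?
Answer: -1045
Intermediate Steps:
J = -5 (J = -3 + (6 - 4*2) = -3 + (6 - 8) = -3 - 2 = -5)
q = 26 (q = -5 - 1*(-31) = -5 + 31 = 26)
S = -5 (S = 22 - 27 = -5)
(40*(-1))*q + S = (40*(-1))*26 - 5 = -40*26 - 5 = -1040 - 5 = -1045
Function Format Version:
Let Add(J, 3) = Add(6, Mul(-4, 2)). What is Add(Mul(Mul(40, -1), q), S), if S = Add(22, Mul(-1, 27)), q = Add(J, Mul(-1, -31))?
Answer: -1045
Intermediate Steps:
J = -5 (J = Add(-3, Add(6, Mul(-4, 2))) = Add(-3, Add(6, -8)) = Add(-3, -2) = -5)
q = 26 (q = Add(-5, Mul(-1, -31)) = Add(-5, 31) = 26)
S = -5 (S = Add(22, -27) = -5)
Add(Mul(Mul(40, -1), q), S) = Add(Mul(Mul(40, -1), 26), -5) = Add(Mul(-40, 26), -5) = Add(-1040, -5) = -1045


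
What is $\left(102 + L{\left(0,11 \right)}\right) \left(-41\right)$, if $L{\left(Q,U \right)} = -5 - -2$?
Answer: $-4059$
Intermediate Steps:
$L{\left(Q,U \right)} = -3$ ($L{\left(Q,U \right)} = -5 + 2 = -3$)
$\left(102 + L{\left(0,11 \right)}\right) \left(-41\right) = \left(102 - 3\right) \left(-41\right) = 99 \left(-41\right) = -4059$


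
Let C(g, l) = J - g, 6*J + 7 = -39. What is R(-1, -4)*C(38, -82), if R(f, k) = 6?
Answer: -274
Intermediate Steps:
J = -23/3 (J = -7/6 + (1/6)*(-39) = -7/6 - 13/2 = -23/3 ≈ -7.6667)
C(g, l) = -23/3 - g
R(-1, -4)*C(38, -82) = 6*(-23/3 - 1*38) = 6*(-23/3 - 38) = 6*(-137/3) = -274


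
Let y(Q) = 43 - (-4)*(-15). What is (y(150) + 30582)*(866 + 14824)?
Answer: 479564850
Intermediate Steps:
y(Q) = -17 (y(Q) = 43 - 1*60 = 43 - 60 = -17)
(y(150) + 30582)*(866 + 14824) = (-17 + 30582)*(866 + 14824) = 30565*15690 = 479564850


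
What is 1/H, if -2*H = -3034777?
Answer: 2/3034777 ≈ 6.5903e-7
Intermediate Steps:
H = 3034777/2 (H = -½*(-3034777) = 3034777/2 ≈ 1.5174e+6)
1/H = 1/(3034777/2) = 2/3034777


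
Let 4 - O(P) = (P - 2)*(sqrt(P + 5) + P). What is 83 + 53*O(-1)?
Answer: 454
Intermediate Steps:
O(P) = 4 - (-2 + P)*(P + sqrt(5 + P)) (O(P) = 4 - (P - 2)*(sqrt(P + 5) + P) = 4 - (-2 + P)*(sqrt(5 + P) + P) = 4 - (-2 + P)*(P + sqrt(5 + P)))
83 + 53*O(-1) = 83 + 53*(4 - 1*(-1)**2 + 2*(-1) + 2*sqrt(5 - 1) - 1*(-1)*sqrt(5 - 1)) = 83 + 53*(4 - 1*1 - 2 + 2*sqrt(4) - 1*(-1)*sqrt(4)) = 83 + 53*(4 - 1 - 2 + 2*2 - 1*(-1)*2) = 83 + 53*(4 - 1 - 2 + 4 + 2) = 83 + 53*7 = 83 + 371 = 454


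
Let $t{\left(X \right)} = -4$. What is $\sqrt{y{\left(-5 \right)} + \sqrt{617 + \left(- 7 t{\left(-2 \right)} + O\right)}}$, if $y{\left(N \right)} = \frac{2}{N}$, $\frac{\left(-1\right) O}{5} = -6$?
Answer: $\frac{\sqrt{-10 + 375 \sqrt{3}}}{5} \approx 5.0577$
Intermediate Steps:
$O = 30$ ($O = \left(-5\right) \left(-6\right) = 30$)
$\sqrt{y{\left(-5 \right)} + \sqrt{617 + \left(- 7 t{\left(-2 \right)} + O\right)}} = \sqrt{\frac{2}{-5} + \sqrt{617 + \left(\left(-7\right) \left(-4\right) + 30\right)}} = \sqrt{2 \left(- \frac{1}{5}\right) + \sqrt{617 + \left(28 + 30\right)}} = \sqrt{- \frac{2}{5} + \sqrt{617 + 58}} = \sqrt{- \frac{2}{5} + \sqrt{675}} = \sqrt{- \frac{2}{5} + 15 \sqrt{3}}$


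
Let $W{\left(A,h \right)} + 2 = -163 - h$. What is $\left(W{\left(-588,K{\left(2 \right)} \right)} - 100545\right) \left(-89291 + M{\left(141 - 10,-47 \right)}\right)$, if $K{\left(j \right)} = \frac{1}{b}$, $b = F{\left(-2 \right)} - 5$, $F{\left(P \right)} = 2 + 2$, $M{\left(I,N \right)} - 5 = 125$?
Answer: $8979315149$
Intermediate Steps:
$M{\left(I,N \right)} = 130$ ($M{\left(I,N \right)} = 5 + 125 = 130$)
$F{\left(P \right)} = 4$
$b = -1$ ($b = 4 - 5 = -1$)
$K{\left(j \right)} = -1$ ($K{\left(j \right)} = \frac{1}{-1} = -1$)
$W{\left(A,h \right)} = -165 - h$ ($W{\left(A,h \right)} = -2 - \left(163 + h\right) = -165 - h$)
$\left(W{\left(-588,K{\left(2 \right)} \right)} - 100545\right) \left(-89291 + M{\left(141 - 10,-47 \right)}\right) = \left(\left(-165 - -1\right) - 100545\right) \left(-89291 + 130\right) = \left(\left(-165 + 1\right) - 100545\right) \left(-89161\right) = \left(-164 - 100545\right) \left(-89161\right) = \left(-100709\right) \left(-89161\right) = 8979315149$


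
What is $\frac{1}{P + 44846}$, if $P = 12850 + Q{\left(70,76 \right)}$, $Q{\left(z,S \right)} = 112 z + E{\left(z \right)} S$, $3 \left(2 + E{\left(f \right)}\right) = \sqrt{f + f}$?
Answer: $\frac{73557}{4809349808} - \frac{57 \sqrt{35}}{4809349808} \approx 1.5224 \cdot 10^{-5}$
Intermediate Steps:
$E{\left(f \right)} = -2 + \frac{\sqrt{2} \sqrt{f}}{3}$ ($E{\left(f \right)} = -2 + \frac{\sqrt{f + f}}{3} = -2 + \frac{\sqrt{2 f}}{3} = -2 + \frac{\sqrt{2} \sqrt{f}}{3}$)
$Q{\left(z,S \right)} = 112 z + S \left(-2 + \frac{\sqrt{2} \sqrt{z}}{3}\right)$ ($Q{\left(z,S \right)} = 112 z + \left(-2 + \frac{\sqrt{2} \sqrt{z}}{3}\right) S = 112 z + S \left(-2 + \frac{\sqrt{2} \sqrt{z}}{3}\right)$)
$P = 20538 + \frac{152 \sqrt{35}}{3}$ ($P = 12850 + \left(112 \cdot 70 + \frac{1}{3} \cdot 76 \left(-6 + \sqrt{2} \sqrt{70}\right)\right) = 12850 + \left(7840 + \frac{1}{3} \cdot 76 \left(-6 + 2 \sqrt{35}\right)\right) = 12850 + \left(7840 - \left(152 - \frac{152 \sqrt{35}}{3}\right)\right) = 12850 + \left(7688 + \frac{152 \sqrt{35}}{3}\right) = 20538 + \frac{152 \sqrt{35}}{3} \approx 20838.0$)
$\frac{1}{P + 44846} = \frac{1}{\left(20538 + \frac{152 \sqrt{35}}{3}\right) + 44846} = \frac{1}{65384 + \frac{152 \sqrt{35}}{3}}$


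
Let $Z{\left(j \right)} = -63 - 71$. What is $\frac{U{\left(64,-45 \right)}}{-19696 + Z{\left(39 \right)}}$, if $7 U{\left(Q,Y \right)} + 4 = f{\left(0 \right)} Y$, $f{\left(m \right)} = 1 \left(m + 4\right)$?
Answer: $\frac{92}{69405} \approx 0.0013256$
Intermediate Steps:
$f{\left(m \right)} = 4 + m$ ($f{\left(m \right)} = 1 \left(4 + m\right) = 4 + m$)
$Z{\left(j \right)} = -134$ ($Z{\left(j \right)} = -63 - 71 = -134$)
$U{\left(Q,Y \right)} = - \frac{4}{7} + \frac{4 Y}{7}$ ($U{\left(Q,Y \right)} = - \frac{4}{7} + \frac{\left(4 + 0\right) Y}{7} = - \frac{4}{7} + \frac{4 Y}{7}$)
$\frac{U{\left(64,-45 \right)}}{-19696 + Z{\left(39 \right)}} = \frac{- \frac{4}{7} + \frac{4}{7} \left(-45\right)}{-19696 - 134} = \frac{- \frac{4}{7} - \frac{180}{7}}{-19830} = \left(- \frac{184}{7}\right) \left(- \frac{1}{19830}\right) = \frac{92}{69405}$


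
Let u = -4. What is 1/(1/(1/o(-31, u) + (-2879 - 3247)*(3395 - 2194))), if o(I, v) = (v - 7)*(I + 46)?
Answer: -1213958791/165 ≈ -7.3573e+6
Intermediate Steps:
o(I, v) = (-7 + v)*(46 + I)
1/(1/(1/o(-31, u) + (-2879 - 3247)*(3395 - 2194))) = 1/(1/(1/(-322 - 7*(-31) + 46*(-4) - 31*(-4)) + (-2879 - 3247)*(3395 - 2194))) = 1/(1/(1/(-322 + 217 - 184 + 124) - 6126*1201)) = 1/(1/(1/(-165) - 7357326)) = 1/(1/(-1/165 - 7357326)) = 1/(1/(-1213958791/165)) = 1/(-165/1213958791) = -1213958791/165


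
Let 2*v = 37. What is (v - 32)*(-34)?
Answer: 459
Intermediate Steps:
v = 37/2 (v = (½)*37 = 37/2 ≈ 18.500)
(v - 32)*(-34) = (37/2 - 32)*(-34) = -27/2*(-34) = 459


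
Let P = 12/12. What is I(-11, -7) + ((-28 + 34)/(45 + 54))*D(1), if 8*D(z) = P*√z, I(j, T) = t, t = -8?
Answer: -1055/132 ≈ -7.9924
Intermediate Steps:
I(j, T) = -8
P = 1 (P = 12*(1/12) = 1)
D(z) = √z/8 (D(z) = (1*√z)/8 = √z/8)
I(-11, -7) + ((-28 + 34)/(45 + 54))*D(1) = -8 + ((-28 + 34)/(45 + 54))*(√1/8) = -8 + (6/99)*((⅛)*1) = -8 + (6*(1/99))*(⅛) = -8 + (2/33)*(⅛) = -8 + 1/132 = -1055/132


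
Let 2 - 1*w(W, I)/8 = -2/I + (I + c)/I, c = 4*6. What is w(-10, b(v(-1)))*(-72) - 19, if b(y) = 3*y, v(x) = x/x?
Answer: 3629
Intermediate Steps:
v(x) = 1
c = 24
w(W, I) = 16 + 16/I - 8*(24 + I)/I (w(W, I) = 16 - 8*(-2/I + (I + 24)/I) = 16 - 8*(-2/I + (24 + I)/I) = 16 + (16/I - 8*(24 + I)/I) = 16 + 16/I - 8*(24 + I)/I)
w(-10, b(v(-1)))*(-72) - 19 = (8 - 176/(3*1))*(-72) - 19 = (8 - 176/3)*(-72) - 19 = -152/3*(-72) - 19 = 3648 - 19 = 3629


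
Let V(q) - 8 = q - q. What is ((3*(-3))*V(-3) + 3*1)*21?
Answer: -1449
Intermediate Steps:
V(q) = 8 (V(q) = 8 + (q - q) = 8 + 0 = 8)
((3*(-3))*V(-3) + 3*1)*21 = ((3*(-3))*8 + 3*1)*21 = (-9*8 + 3)*21 = (-72 + 3)*21 = -69*21 = -1449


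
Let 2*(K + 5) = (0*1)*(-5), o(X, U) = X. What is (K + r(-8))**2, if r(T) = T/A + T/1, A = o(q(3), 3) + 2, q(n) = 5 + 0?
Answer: 9801/49 ≈ 200.02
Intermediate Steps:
q(n) = 5
A = 7 (A = 5 + 2 = 7)
r(T) = 8*T/7 (r(T) = T/7 + T/1 = T*(1/7) + T*1 = T/7 + T = 8*T/7)
K = -5 (K = -5 + ((0*1)*(-5))/2 = -5 + (0*(-5))/2 = -5 + (1/2)*0 = -5 + 0 = -5)
(K + r(-8))**2 = (-5 + (8/7)*(-8))**2 = (-5 - 64/7)**2 = (-99/7)**2 = 9801/49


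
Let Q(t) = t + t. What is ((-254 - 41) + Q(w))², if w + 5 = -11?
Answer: 106929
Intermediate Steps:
w = -16 (w = -5 - 11 = -16)
Q(t) = 2*t
((-254 - 41) + Q(w))² = ((-254 - 41) + 2*(-16))² = (-295 - 32)² = (-327)² = 106929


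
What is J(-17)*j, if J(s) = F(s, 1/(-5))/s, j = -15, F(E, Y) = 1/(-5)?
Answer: -3/17 ≈ -0.17647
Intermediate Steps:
F(E, Y) = -⅕
J(s) = -1/(5*s)
J(-17)*j = -⅕/(-17)*(-15) = -⅕*(-1/17)*(-15) = (1/85)*(-15) = -3/17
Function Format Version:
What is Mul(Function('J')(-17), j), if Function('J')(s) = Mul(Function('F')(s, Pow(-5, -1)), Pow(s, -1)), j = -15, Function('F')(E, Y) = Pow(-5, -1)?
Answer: Rational(-3, 17) ≈ -0.17647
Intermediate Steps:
Function('F')(E, Y) = Rational(-1, 5)
Function('J')(s) = Mul(Rational(-1, 5), Pow(s, -1))
Mul(Function('J')(-17), j) = Mul(Mul(Rational(-1, 5), Pow(-17, -1)), -15) = Mul(Mul(Rational(-1, 5), Rational(-1, 17)), -15) = Mul(Rational(1, 85), -15) = Rational(-3, 17)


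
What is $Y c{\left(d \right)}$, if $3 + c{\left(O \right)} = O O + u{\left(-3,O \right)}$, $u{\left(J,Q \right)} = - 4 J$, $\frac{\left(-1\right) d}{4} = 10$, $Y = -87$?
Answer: $-139983$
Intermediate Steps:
$d = -40$ ($d = \left(-4\right) 10 = -40$)
$c{\left(O \right)} = 9 + O^{2}$ ($c{\left(O \right)} = -3 + \left(O O - -12\right) = -3 + \left(O^{2} + 12\right) = -3 + \left(12 + O^{2}\right) = 9 + O^{2}$)
$Y c{\left(d \right)} = - 87 \left(9 + \left(-40\right)^{2}\right) = - 87 \left(9 + 1600\right) = \left(-87\right) 1609 = -139983$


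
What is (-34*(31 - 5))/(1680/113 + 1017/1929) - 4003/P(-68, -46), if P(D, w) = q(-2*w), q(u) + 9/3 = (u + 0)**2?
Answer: -547932277957/9464026167 ≈ -57.896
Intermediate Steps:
q(u) = -3 + u**2 (q(u) = -3 + (u + 0)**2 = -3 + u**2)
P(D, w) = -3 + 4*w**2 (P(D, w) = -3 + (-2*w)**2 = -3 + 4*w**2)
(-34*(31 - 5))/(1680/113 + 1017/1929) - 4003/P(-68, -46) = (-34*(31 - 5))/(1680/113 + 1017/1929) - 4003/(-3 + 4*(-46)**2) = (-34*26)/(1680*(1/113) + 1017*(1/1929)) - 4003/(-3 + 4*2116) = -884/(1680/113 + 339/643) - 4003/(-3 + 8464) = -884/1118547/72659 - 4003/8461 = -884*72659/1118547 - 4003*1/8461 = -64230556/1118547 - 4003/8461 = -547932277957/9464026167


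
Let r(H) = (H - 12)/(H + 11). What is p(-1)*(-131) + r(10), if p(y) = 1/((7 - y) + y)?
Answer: -395/21 ≈ -18.810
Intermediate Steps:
p(y) = 1/7
r(H) = (-12 + H)/(11 + H)
p(-1)*(-131) + r(10) = (1/7)*(-131) + (-12 + 10)/(11 + 10) = -131/7 - 2/21 = -395/21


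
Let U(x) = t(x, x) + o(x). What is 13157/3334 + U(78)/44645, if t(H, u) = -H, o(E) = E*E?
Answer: 607418269/148846430 ≈ 4.0808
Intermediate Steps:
o(E) = E²
U(x) = x² - x (U(x) = -x + x² = x² - x)
13157/3334 + U(78)/44645 = 13157/3334 + (78*(-1 + 78))/44645 = 13157*(1/3334) + (78*77)*(1/44645) = 13157/3334 + 6006*(1/44645) = 13157/3334 + 6006/44645 = 607418269/148846430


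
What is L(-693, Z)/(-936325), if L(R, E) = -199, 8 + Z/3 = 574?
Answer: 199/936325 ≈ 0.00021253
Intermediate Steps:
Z = 1698 (Z = -24 + 3*574 = -24 + 1722 = 1698)
L(-693, Z)/(-936325) = -199/(-936325) = -199*(-1/936325) = 199/936325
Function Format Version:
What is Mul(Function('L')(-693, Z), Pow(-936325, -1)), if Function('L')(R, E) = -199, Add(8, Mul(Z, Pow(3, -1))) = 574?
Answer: Rational(199, 936325) ≈ 0.00021253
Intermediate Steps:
Z = 1698 (Z = Add(-24, Mul(3, 574)) = Add(-24, 1722) = 1698)
Mul(Function('L')(-693, Z), Pow(-936325, -1)) = Mul(-199, Pow(-936325, -1)) = Mul(-199, Rational(-1, 936325)) = Rational(199, 936325)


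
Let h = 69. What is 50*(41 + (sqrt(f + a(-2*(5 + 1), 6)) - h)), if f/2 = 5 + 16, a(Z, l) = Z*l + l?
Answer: -1400 + 100*I*sqrt(6) ≈ -1400.0 + 244.95*I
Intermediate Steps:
a(Z, l) = l + Z*l
f = 42 (f = 2*(5 + 16) = 2*21 = 42)
50*(41 + (sqrt(f + a(-2*(5 + 1), 6)) - h)) = 50*(41 + (sqrt(42 + 6*(1 - 2*(5 + 1))) - 1*69)) = 50*(41 + (sqrt(42 + 6*(1 - 2*6)) - 69)) = 50*(41 + (sqrt(42 + 6*(1 - 12)) - 69)) = 50*(41 + (sqrt(42 + 6*(-11)) - 69)) = 50*(41 + (sqrt(42 - 66) - 69)) = 50*(41 + (sqrt(-24) - 69)) = 50*(41 + (2*I*sqrt(6) - 69)) = 50*(41 + (-69 + 2*I*sqrt(6))) = 50*(-28 + 2*I*sqrt(6)) = -1400 + 100*I*sqrt(6)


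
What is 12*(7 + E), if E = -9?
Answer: -24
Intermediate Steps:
12*(7 + E) = 12*(7 - 9) = 12*(-2) = -24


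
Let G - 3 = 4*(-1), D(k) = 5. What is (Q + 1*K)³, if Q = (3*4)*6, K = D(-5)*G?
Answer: 300763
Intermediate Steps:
G = -1 (G = 3 + 4*(-1) = 3 - 4 = -1)
K = -5 (K = 5*(-1) = -5)
Q = 72 (Q = 12*6 = 72)
(Q + 1*K)³ = (72 + 1*(-5))³ = (72 - 5)³ = 67³ = 300763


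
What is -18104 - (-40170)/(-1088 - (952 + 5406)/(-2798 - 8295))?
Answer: -36471834619/2010471 ≈ -18141.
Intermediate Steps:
-18104 - (-40170)/(-1088 - (952 + 5406)/(-2798 - 8295)) = -18104 - (-40170)/(-1088 - 6358/(-11093)) = -18104 - (-40170)/(-1088 - 6358*(-1)/11093) = -18104 - (-40170)/(-1088 - 1*(-6358/11093)) = -18104 - (-40170)/(-1088 + 6358/11093) = -18104 - (-40170)/(-12062826/11093) = -18104 - (-40170)*(-11093)/12062826 = -18104 - 1*74267635/2010471 = -18104 - 74267635/2010471 = -36471834619/2010471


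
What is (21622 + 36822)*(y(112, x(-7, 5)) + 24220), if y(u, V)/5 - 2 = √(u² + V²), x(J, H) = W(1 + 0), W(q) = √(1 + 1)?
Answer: 1416098120 + 876660*√1394 ≈ 1.4488e+9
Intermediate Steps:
W(q) = √2
x(J, H) = √2
y(u, V) = 10 + 5*√(V² + u²) (y(u, V) = 10 + 5*√(u² + V²) = 10 + 5*√(V² + u²))
(21622 + 36822)*(y(112, x(-7, 5)) + 24220) = (21622 + 36822)*((10 + 5*√((√2)² + 112²)) + 24220) = 58444*((10 + 5*√(2 + 12544)) + 24220) = 58444*((10 + 5*√12546) + 24220) = 58444*((10 + 5*(3*√1394)) + 24220) = 58444*((10 + 15*√1394) + 24220) = 58444*(24230 + 15*√1394) = 1416098120 + 876660*√1394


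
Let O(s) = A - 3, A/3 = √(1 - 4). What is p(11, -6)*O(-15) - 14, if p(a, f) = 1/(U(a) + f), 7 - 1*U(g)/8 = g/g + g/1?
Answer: -641/46 - 3*I*√3/46 ≈ -13.935 - 0.11296*I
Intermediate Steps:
A = 3*I*√3 (A = 3*√(1 - 4) = 3*√(-3) = 3*(I*√3) = 3*I*√3 ≈ 5.1962*I)
U(g) = 48 - 8*g (U(g) = 56 - 8*(g/g + g/1) = 56 - 8*(1 + g*1) = 56 - 8*(1 + g) = 56 + (-8 - 8*g) = 48 - 8*g)
O(s) = -3 + 3*I*√3 (O(s) = 3*I*√3 - 3 = -3 + 3*I*√3)
p(a, f) = 1/(48 + f - 8*a) (p(a, f) = 1/((48 - 8*a) + f) = 1/(48 + f - 8*a))
p(11, -6)*O(-15) - 14 = (-3 + 3*I*√3)/(48 - 6 - 8*11) - 14 = (-3 + 3*I*√3)/(48 - 6 - 88) - 14 = (-3 + 3*I*√3)/(-46) - 14 = -(-3 + 3*I*√3)/46 - 14 = (3/46 - 3*I*√3/46) - 14 = -641/46 - 3*I*√3/46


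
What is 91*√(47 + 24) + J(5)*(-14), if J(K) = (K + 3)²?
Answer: -896 + 91*√71 ≈ -129.22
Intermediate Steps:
J(K) = (3 + K)²
91*√(47 + 24) + J(5)*(-14) = 91*√(47 + 24) + (3 + 5)²*(-14) = 91*√71 + 8²*(-14) = 91*√71 + 64*(-14) = 91*√71 - 896 = -896 + 91*√71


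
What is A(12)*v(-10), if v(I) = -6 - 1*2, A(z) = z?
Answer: -96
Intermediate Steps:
v(I) = -8 (v(I) = -6 - 2 = -8)
A(12)*v(-10) = 12*(-8) = -96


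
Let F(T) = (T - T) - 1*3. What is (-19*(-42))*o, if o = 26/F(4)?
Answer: -6916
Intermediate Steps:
F(T) = -3 (F(T) = 0 - 3 = -3)
o = -26/3 (o = 26/(-3) = 26*(-⅓) = -26/3 ≈ -8.6667)
(-19*(-42))*o = -19*(-42)*(-26/3) = 798*(-26/3) = -6916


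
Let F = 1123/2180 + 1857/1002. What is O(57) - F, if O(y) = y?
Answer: 19889169/364060 ≈ 54.632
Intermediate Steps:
F = 862251/364060 (F = 1123*(1/2180) + 1857*(1/1002) = 1123/2180 + 619/334 = 862251/364060 ≈ 2.3684)
O(57) - F = 57 - 1*862251/364060 = 57 - 862251/364060 = 19889169/364060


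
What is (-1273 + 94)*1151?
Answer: -1357029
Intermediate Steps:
(-1273 + 94)*1151 = -1179*1151 = -1357029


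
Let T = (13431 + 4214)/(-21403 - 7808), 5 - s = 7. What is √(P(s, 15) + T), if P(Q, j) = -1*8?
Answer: I*√7341688263/29211 ≈ 2.9333*I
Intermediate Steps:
s = -2 (s = 5 - 1*7 = 5 - 7 = -2)
P(Q, j) = -8
T = -17645/29211 (T = 17645/(-29211) = 17645*(-1/29211) = -17645/29211 ≈ -0.60405)
√(P(s, 15) + T) = √(-8 - 17645/29211) = √(-251333/29211) = I*√7341688263/29211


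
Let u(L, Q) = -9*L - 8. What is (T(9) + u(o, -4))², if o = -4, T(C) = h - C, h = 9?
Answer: 784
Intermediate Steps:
T(C) = 9 - C
u(L, Q) = -8 - 9*L
(T(9) + u(o, -4))² = ((9 - 1*9) + (-8 - 9*(-4)))² = ((9 - 9) + (-8 + 36))² = (0 + 28)² = 28² = 784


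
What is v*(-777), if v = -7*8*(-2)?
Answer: -87024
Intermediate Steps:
v = 112 (v = -56*(-2) = 112)
v*(-777) = 112*(-777) = -87024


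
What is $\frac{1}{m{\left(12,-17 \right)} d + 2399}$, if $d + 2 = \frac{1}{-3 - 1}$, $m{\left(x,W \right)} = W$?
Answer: $\frac{4}{9749} \approx 0.0004103$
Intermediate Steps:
$d = - \frac{9}{4}$ ($d = -2 + \frac{1}{-3 - 1} = -2 + \frac{1}{-4} = -2 - \frac{1}{4} = - \frac{9}{4} \approx -2.25$)
$\frac{1}{m{\left(12,-17 \right)} d + 2399} = \frac{1}{\left(-17\right) \left(- \frac{9}{4}\right) + 2399} = \frac{1}{\frac{153}{4} + 2399} = \frac{1}{\frac{9749}{4}} = \frac{4}{9749}$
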